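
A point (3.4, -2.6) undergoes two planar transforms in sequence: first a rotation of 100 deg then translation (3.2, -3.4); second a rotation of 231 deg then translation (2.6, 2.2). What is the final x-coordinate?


After transform 1:
x1 = cos(100)*3.4 - sin(100)*-2.6 + 3.2 = 5.1701
y1 = sin(100)*3.4 + cos(100)*-2.6 + -3.4 = 0.3998
After transform 2:
x2 = cos(231)*5.1701 - sin(231)*0.3998 + 2.6
= -0.3429


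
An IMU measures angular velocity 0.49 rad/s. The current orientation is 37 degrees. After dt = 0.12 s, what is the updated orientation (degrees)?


delta_theta = w * dt = 0.49 * 0.12 = 0.0588 rad
= 3.369 deg
theta_new = 37 + 3.369 = 40.369 deg


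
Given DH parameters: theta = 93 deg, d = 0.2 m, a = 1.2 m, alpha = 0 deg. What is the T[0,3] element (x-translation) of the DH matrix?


T[0,3] = a * cos(theta)
= 1.2 * cos(93 deg)
= 1.2 * -0.0523
= -0.0628


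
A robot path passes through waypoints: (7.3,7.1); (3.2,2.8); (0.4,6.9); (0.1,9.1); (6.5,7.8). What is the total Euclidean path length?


Segment lengths:
  seg1 = sqrt((-4.1)^2 + (-4.3)^2) = 5.9414
  seg2 = sqrt((-2.8)^2 + (4.1)^2) = 4.9649
  seg3 = sqrt((-0.3)^2 + (2.2)^2) = 2.2204
  seg4 = sqrt((6.4)^2 + (-1.3)^2) = 6.5307
Total = 19.6573


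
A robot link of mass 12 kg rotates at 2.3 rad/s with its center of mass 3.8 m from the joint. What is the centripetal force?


F = m * omega^2 * r
= 12 * 2.3^2 * 3.8
= 12 * 5.29 * 3.8
= 241.224 N


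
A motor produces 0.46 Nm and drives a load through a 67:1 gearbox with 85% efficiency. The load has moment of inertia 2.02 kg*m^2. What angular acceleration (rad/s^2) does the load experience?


tau_out = tau_motor * N * eta
= 0.46 * 67 * 0.85 = 26.197 Nm
alpha = tau_out / I = 26.197 / 2.02
= 12.9688 rad/s^2


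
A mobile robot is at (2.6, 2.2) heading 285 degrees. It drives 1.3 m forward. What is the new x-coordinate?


x_new = x0 + d*cos(theta)
= 2.6 + 1.3*cos(285)
= 2.6 + 0.3365
= 2.9365


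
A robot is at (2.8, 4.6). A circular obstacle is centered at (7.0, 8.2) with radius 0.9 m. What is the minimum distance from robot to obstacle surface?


center_dist = sqrt((2.8-7.0)^2 + (4.6-8.2)^2)
= sqrt(17.64 + 12.96)
= 5.5317
min_dist = center_dist - radius = 5.5317 - 0.9 = 4.6317 m


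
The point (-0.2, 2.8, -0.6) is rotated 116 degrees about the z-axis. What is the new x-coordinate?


Rotation about z-axis: x' = x*cos(theta) - y*sin(theta)
= -0.2 * -0.4384 - 2.8 * 0.8988
= -2.4289


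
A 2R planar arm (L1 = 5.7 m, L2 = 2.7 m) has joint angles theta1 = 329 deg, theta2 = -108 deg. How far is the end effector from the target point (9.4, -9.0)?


End effector via forward kinematics:
x = L1*cos(t1) + L2*cos(t1+t2) = 2.8481
y = L1*sin(t1) + L2*sin(t1+t2) = -4.7071
Distance to target:
d = sqrt((9.4 - 2.8481)^2 + (-9.0 - -4.7071)^2)
= sqrt(42.9269 + 18.4292)
= 7.833 m


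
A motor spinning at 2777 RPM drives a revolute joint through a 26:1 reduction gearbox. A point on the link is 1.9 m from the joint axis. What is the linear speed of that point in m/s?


omega_motor = 2777 * 2*pi/60 = 290.8068 rad/s
omega_joint = omega_motor / 26 = 11.1849 rad/s
v = omega_joint * r = 11.1849 * 1.9
= 21.2513 m/s


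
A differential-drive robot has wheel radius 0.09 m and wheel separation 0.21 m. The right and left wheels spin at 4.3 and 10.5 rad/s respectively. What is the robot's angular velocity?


vR = r*wR = 0.09*4.3 = 0.387 m/s
vL = r*wL = 0.09*10.5 = 0.945 m/s
v = (vR+vL)/2 = 0.666 m/s
omega = (vR-vL)/L = -2.6571 rad/s
angular velocity = -2.6571 rad/s


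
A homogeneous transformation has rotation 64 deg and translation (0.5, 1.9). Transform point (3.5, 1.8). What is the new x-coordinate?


x' = cos(theta)*px - sin(theta)*py + tx
= 0.4384*3.5 - 0.8988*1.8 + 0.5
= 0.4165


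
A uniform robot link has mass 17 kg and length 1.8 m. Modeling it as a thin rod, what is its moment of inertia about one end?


I = (1/3) * m * L^2
= (1/3) * 17 * 1.8^2
= 0.333333 * 17 * 3.24
= 18.36 kg*m^2


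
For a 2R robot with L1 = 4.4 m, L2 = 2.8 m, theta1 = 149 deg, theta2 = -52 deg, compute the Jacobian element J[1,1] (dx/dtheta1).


J[1,1] = -L1*sin(t1) - L2*sin(t1+t2)
= -4.4*sin(149) - 2.8*sin(97)
= -5.0453


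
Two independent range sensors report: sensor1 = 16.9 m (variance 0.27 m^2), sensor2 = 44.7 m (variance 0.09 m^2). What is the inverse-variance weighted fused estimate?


w1 = (1/var1) / (1/var1 + 1/var2)
   = 3.7037 / (3.7037 + 11.1111) = 0.25
w2 = 1 - w1 = 0.75
fused = w1*s1 + w2*s2 = 4.225 + 33.525
= 37.75 m


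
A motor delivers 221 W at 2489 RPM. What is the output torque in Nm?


omega = 2489 * 2*pi/60 = 260.6475 rad/s
tau = P / omega = 221 / 260.6475
= 0.8479 Nm


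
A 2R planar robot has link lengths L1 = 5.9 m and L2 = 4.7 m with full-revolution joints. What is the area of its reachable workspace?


r_max = L1 + L2 = 10.6 m
r_min = |L1 - L2| = 1.2 m
Area = pi*(r_max^2 - r_min^2)
= pi*(112.36 - 1.44)
= pi * 110.92
= 348.4655 m^2


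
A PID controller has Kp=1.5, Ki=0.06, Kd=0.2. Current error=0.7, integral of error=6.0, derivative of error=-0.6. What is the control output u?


u = Kp*e + Ki*int(e) + Kd*de/dt
= 1.5*0.7 + 0.06*6.0 + 0.2*(-0.6)
= 1.05 + 0.36 + -0.12
= 1.29


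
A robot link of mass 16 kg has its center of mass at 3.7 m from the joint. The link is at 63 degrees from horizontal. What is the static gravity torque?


tau = m*g*L*cos(angle)
= 16 * 9.81 * 3.7 * cos(63 deg)
= 16 * 9.81 * 3.7 * 0.454
= 263.6559 Nm


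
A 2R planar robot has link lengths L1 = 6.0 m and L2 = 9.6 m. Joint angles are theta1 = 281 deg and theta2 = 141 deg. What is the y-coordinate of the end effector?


Convert angles to radians: theta1 = 4.9044, theta2 = 2.4609
y = L1*sin(theta1) + L2*sin(theta1+theta2)
y = -5.8898 + 8.4763
y = 2.5865


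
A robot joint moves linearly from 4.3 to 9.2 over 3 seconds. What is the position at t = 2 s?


s = t/T = 2/3 = 0.6667
p(t) = p0 + (pf-p0)*s
= 4.3 + (9.2 - 4.3) * 0.6667
= 7.5667


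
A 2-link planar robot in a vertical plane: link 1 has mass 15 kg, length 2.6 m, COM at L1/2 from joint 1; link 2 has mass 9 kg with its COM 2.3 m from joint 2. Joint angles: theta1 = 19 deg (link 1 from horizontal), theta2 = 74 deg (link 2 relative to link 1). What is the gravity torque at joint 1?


Horizontal distance from joint 1 to link-1 COM:
  x_c1 = (L1/2)*cos(t1) = 1.3 * 0.9455 = 1.2292 m
Horizontal distance from joint 1 to link-2 COM:
  x_c2 = L1*cos(t1) + Lc2*cos(t1+t2)
       = 2.6*0.9455 + 2.3*-0.0523 = 2.338 m
tau1 = m1*g*x_c1 + m2*g*x_c2
     = 15*9.81*1.2292 + 9*9.81*2.338
     = 180.873 + 206.4199
     = 387.2928 Nm


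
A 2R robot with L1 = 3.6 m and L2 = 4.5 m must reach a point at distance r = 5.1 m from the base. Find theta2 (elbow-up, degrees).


cos(theta2) = (r^2 - L1^2 - L2^2) / (2*L1*L2)
cos(theta2) = (26.01 - 12.96 - 20.25) / 32.4
cos(theta2) = -0.222222
theta2 = 102.8396 degrees


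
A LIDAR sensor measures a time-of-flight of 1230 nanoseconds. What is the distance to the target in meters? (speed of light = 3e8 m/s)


tof = 1230 ns = 1.23e-06 s
dist = c * tof / 2
= 3e8 * 1.23e-06 / 2
= 184.5 m


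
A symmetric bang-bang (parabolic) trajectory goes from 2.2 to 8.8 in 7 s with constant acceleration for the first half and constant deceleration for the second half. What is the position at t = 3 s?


Symmetric rest-to-rest: each phase covers (pf-p0)/2 in time T/2. 0.5*a*(T/2)^2 = (pf-p0)/2 => a = 4*(pf-p0)/T^2
a = 4*(8.8-2.2)/7^2 = 0.5388
t = 3 is in the acceleration phase (t <= T/2).
p = p0 + 0.5*a*t^2 = 2.2 + 0.5*0.5388*3^2
= 4.6245


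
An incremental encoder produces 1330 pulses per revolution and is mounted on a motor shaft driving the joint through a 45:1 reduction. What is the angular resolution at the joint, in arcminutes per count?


counts per rev = 1330
effective counts at joint = 1330 * 45 = 59850
resolution = 360*60 / 59850
= 0.3609 arcmin/count


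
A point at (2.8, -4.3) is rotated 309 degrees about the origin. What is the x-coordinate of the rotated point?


x' = x*cos(theta) - y*sin(theta)
cos(309 deg) = 0.6293, sin(309 deg) = -0.7771
x' = 2.8 * 0.6293 - -4.3 * -0.7771
= 1.7621 - 3.3417
= -1.5796


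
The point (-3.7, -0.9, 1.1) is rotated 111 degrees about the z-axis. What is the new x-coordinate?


Rotation about z-axis: x' = x*cos(theta) - y*sin(theta)
= -3.7 * -0.3584 - -0.9 * 0.9336
= 2.1662


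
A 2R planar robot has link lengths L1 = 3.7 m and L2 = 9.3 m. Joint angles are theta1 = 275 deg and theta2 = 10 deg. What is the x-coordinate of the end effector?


Convert angles to radians: theta1 = 4.7997, theta2 = 0.1745
x = L1*cos(theta1) + L2*cos(theta1+theta2)
x = 0.3225 + 2.407
x = 2.7295


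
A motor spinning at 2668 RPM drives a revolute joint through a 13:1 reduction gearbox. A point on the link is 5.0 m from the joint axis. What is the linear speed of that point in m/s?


omega_motor = 2668 * 2*pi/60 = 279.3923 rad/s
omega_joint = omega_motor / 13 = 21.4917 rad/s
v = omega_joint * r = 21.4917 * 5.0
= 107.4586 m/s


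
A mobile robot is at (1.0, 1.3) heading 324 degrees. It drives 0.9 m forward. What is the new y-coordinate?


y_new = y0 + d*sin(theta)
= 1.3 + 0.9*sin(324)
= 1.3 + -0.529
= 0.771


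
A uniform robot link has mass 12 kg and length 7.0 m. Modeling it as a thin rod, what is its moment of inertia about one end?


I = (1/3) * m * L^2
= (1/3) * 12 * 7.0^2
= 0.333333 * 12 * 49.0
= 196.0 kg*m^2


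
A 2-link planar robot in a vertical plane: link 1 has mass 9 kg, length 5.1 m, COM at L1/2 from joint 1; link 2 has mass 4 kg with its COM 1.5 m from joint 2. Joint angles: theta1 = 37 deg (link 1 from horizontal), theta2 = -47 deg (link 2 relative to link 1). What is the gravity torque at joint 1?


Horizontal distance from joint 1 to link-1 COM:
  x_c1 = (L1/2)*cos(t1) = 2.55 * 0.7986 = 2.0365 m
Horizontal distance from joint 1 to link-2 COM:
  x_c2 = L1*cos(t1) + Lc2*cos(t1+t2)
       = 5.1*0.7986 + 1.5*0.9848 = 5.5503 m
tau1 = m1*g*x_c1 + m2*g*x_c2
     = 9*9.81*2.0365 + 4*9.81*5.5503
     = 179.8044 + 217.7919
     = 397.5963 Nm


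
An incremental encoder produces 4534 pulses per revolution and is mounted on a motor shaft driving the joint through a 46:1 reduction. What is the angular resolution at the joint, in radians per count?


counts per rev = 4534
effective counts at joint = 4534 * 46 = 208564
resolution = 2*pi / 208564
= 3.0126e-05 rad/count


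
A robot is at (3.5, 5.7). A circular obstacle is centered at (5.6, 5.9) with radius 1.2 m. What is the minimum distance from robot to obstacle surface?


center_dist = sqrt((3.5-5.6)^2 + (5.7-5.9)^2)
= sqrt(4.41 + 0.04)
= 2.1095
min_dist = center_dist - radius = 2.1095 - 1.2 = 0.9095 m


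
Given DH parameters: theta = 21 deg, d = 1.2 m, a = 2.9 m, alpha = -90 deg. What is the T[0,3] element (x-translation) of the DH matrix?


T[0,3] = a * cos(theta)
= 2.9 * cos(21 deg)
= 2.9 * 0.9336
= 2.7074


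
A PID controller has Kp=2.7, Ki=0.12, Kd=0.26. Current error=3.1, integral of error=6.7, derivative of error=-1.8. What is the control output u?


u = Kp*e + Ki*int(e) + Kd*de/dt
= 2.7*3.1 + 0.12*6.7 + 0.26*(-1.8)
= 8.37 + 0.804 + -0.468
= 8.706


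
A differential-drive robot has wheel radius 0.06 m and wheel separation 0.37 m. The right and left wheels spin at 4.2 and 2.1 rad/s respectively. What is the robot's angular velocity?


vR = r*wR = 0.06*4.2 = 0.252 m/s
vL = r*wL = 0.06*2.1 = 0.126 m/s
v = (vR+vL)/2 = 0.189 m/s
omega = (vR-vL)/L = 0.3405 rad/s
angular velocity = 0.3405 rad/s


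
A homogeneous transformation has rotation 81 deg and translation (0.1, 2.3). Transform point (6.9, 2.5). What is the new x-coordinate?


x' = cos(theta)*px - sin(theta)*py + tx
= 0.1564*6.9 - 0.9877*2.5 + 0.1
= -1.2898


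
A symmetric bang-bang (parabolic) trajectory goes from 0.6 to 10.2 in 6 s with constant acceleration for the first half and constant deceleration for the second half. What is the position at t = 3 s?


Symmetric rest-to-rest: each phase covers (pf-p0)/2 in time T/2. 0.5*a*(T/2)^2 = (pf-p0)/2 => a = 4*(pf-p0)/T^2
a = 4*(10.2-0.6)/6^2 = 1.0667
t = 3 is in the acceleration phase (t <= T/2).
p = p0 + 0.5*a*t^2 = 0.6 + 0.5*1.0667*3^2
= 5.4


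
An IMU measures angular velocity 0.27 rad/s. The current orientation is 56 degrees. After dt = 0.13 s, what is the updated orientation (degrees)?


delta_theta = w * dt = 0.27 * 0.13 = 0.0351 rad
= 2.0111 deg
theta_new = 56 + 2.0111 = 58.0111 deg


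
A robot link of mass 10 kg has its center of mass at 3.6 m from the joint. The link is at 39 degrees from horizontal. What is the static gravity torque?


tau = m*g*L*cos(angle)
= 10 * 9.81 * 3.6 * cos(39 deg)
= 10 * 9.81 * 3.6 * 0.7771
= 274.4569 Nm


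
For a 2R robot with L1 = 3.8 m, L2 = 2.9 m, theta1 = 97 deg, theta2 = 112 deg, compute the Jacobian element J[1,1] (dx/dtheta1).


J[1,1] = -L1*sin(t1) - L2*sin(t1+t2)
= -3.8*sin(97) - 2.9*sin(209)
= -2.3657


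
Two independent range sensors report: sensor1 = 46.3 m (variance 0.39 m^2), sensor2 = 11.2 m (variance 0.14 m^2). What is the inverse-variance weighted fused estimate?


w1 = (1/var1) / (1/var1 + 1/var2)
   = 2.5641 / (2.5641 + 7.1429) = 0.2642
w2 = 1 - w1 = 0.7358
fused = w1*s1 + w2*s2 = 12.2302 + 8.2415
= 20.4717 m


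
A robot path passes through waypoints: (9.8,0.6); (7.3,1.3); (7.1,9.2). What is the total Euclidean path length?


Segment lengths:
  seg1 = sqrt((-2.5)^2 + (0.7)^2) = 2.5962
  seg2 = sqrt((-0.2)^2 + (7.9)^2) = 7.9025
Total = 10.4987


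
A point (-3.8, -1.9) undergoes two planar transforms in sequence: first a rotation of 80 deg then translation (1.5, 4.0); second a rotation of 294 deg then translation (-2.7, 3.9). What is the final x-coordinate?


After transform 1:
x1 = cos(80)*-3.8 - sin(80)*-1.9 + 1.5 = 2.7113
y1 = sin(80)*-3.8 + cos(80)*-1.9 + 4.0 = -0.0722
After transform 2:
x2 = cos(294)*2.7113 - sin(294)*-0.0722 + -2.7
= -1.6632


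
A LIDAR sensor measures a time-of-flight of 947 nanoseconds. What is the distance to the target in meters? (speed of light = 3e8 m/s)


tof = 947 ns = 9.47e-07 s
dist = c * tof / 2
= 3e8 * 9.47e-07 / 2
= 142.05 m


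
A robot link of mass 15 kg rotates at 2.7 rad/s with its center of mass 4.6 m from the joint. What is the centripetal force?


F = m * omega^2 * r
= 15 * 2.7^2 * 4.6
= 15 * 7.29 * 4.6
= 503.01 N


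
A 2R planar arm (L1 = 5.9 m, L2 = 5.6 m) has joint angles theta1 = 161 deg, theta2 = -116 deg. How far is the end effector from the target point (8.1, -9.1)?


End effector via forward kinematics:
x = L1*cos(t1) + L2*cos(t1+t2) = -1.6188
y = L1*sin(t1) + L2*sin(t1+t2) = 5.8807
Distance to target:
d = sqrt((8.1 - -1.6188)^2 + (-9.1 - 5.8807)^2)
= sqrt(94.4543 + 224.4199)
= 17.857 m


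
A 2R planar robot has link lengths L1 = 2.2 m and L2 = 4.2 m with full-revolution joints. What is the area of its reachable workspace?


r_max = L1 + L2 = 6.4 m
r_min = |L1 - L2| = 2.0 m
Area = pi*(r_max^2 - r_min^2)
= pi*(40.96 - 4.0)
= pi * 36.96
= 116.1133 m^2


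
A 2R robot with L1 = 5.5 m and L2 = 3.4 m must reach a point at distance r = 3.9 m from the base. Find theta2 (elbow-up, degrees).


cos(theta2) = (r^2 - L1^2 - L2^2) / (2*L1*L2)
cos(theta2) = (15.21 - 30.25 - 11.56) / 37.4
cos(theta2) = -0.71123
theta2 = 135.3351 degrees


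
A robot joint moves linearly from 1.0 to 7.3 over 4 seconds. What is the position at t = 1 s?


s = t/T = 1/4 = 0.25
p(t) = p0 + (pf-p0)*s
= 1.0 + (7.3 - 1.0) * 0.25
= 2.575


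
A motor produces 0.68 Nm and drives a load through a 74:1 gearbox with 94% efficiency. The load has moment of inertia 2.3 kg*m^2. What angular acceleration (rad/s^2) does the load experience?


tau_out = tau_motor * N * eta
= 0.68 * 74 * 0.94 = 47.3008 Nm
alpha = tau_out / I = 47.3008 / 2.3
= 20.5656 rad/s^2


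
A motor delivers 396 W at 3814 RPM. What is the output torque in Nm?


omega = 3814 * 2*pi/60 = 399.4011 rad/s
tau = P / omega = 396 / 399.4011
= 0.9915 Nm


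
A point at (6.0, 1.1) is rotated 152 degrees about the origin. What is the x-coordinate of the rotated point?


x' = x*cos(theta) - y*sin(theta)
cos(152 deg) = -0.8829, sin(152 deg) = 0.4695
x' = 6.0 * -0.8829 - 1.1 * 0.4695
= -5.2977 - 0.5164
= -5.8141


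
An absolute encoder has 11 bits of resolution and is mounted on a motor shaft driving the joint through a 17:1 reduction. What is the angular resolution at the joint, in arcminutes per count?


counts = 2^11 = 2048
effective counts at joint = 2048 * 17 = 34816
resolution = 360*60 / 34816
= 0.6204 arcmin/count


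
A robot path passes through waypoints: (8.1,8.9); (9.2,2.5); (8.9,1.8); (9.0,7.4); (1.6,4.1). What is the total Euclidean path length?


Segment lengths:
  seg1 = sqrt((1.1)^2 + (-6.4)^2) = 6.4938
  seg2 = sqrt((-0.3)^2 + (-0.7)^2) = 0.7616
  seg3 = sqrt((0.1)^2 + (5.6)^2) = 5.6009
  seg4 = sqrt((-7.4)^2 + (-3.3)^2) = 8.1025
Total = 20.9588


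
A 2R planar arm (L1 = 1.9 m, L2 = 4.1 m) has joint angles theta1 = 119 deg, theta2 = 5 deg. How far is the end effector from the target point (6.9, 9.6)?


End effector via forward kinematics:
x = L1*cos(t1) + L2*cos(t1+t2) = -3.2138
y = L1*sin(t1) + L2*sin(t1+t2) = 5.0608
Distance to target:
d = sqrt((6.9 - -3.2138)^2 + (9.6 - 5.0608)^2)
= sqrt(102.2895 + 20.6041)
= 11.0857 m


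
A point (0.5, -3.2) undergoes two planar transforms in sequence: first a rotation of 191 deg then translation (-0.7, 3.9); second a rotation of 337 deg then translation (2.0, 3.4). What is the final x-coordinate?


After transform 1:
x1 = cos(191)*0.5 - sin(191)*-3.2 + -0.7 = -1.8014
y1 = sin(191)*0.5 + cos(191)*-3.2 + 3.9 = 6.9458
After transform 2:
x2 = cos(337)*-1.8014 - sin(337)*6.9458 + 2.0
= 3.0557


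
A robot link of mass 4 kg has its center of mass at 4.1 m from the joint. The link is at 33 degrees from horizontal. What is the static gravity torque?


tau = m*g*L*cos(angle)
= 4 * 9.81 * 4.1 * cos(33 deg)
= 4 * 9.81 * 4.1 * 0.8387
= 134.9287 Nm


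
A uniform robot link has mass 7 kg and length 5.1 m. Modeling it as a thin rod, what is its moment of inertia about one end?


I = (1/3) * m * L^2
= (1/3) * 7 * 5.1^2
= 0.333333 * 7 * 26.01
= 60.69 kg*m^2


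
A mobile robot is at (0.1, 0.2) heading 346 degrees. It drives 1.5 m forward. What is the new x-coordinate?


x_new = x0 + d*cos(theta)
= 0.1 + 1.5*cos(346)
= 0.1 + 1.4554
= 1.5554


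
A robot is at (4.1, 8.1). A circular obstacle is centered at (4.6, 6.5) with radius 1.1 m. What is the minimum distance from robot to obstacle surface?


center_dist = sqrt((4.1-4.6)^2 + (8.1-6.5)^2)
= sqrt(0.25 + 2.56)
= 1.6763
min_dist = center_dist - radius = 1.6763 - 1.1 = 0.5763 m


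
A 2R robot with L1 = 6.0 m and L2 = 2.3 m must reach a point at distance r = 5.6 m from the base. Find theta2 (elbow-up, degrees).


cos(theta2) = (r^2 - L1^2 - L2^2) / (2*L1*L2)
cos(theta2) = (31.36 - 36.0 - 5.29) / 27.6
cos(theta2) = -0.359783
theta2 = 111.0868 degrees


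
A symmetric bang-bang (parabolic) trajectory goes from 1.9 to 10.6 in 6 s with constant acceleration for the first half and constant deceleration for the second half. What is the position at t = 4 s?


Symmetric rest-to-rest: each phase covers (pf-p0)/2 in time T/2. 0.5*a*(T/2)^2 = (pf-p0)/2 => a = 4*(pf-p0)/T^2
a = 4*(10.6-1.9)/6^2 = 0.9667
t = 4 is in the deceleration phase (t > T/2).
p = pf - 0.5*a*(T-t)^2 = 10.6 - 0.5*0.9667*2^2
= 8.6667


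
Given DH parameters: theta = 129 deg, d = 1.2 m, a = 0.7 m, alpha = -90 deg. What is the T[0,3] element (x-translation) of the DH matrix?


T[0,3] = a * cos(theta)
= 0.7 * cos(129 deg)
= 0.7 * -0.6293
= -0.4405


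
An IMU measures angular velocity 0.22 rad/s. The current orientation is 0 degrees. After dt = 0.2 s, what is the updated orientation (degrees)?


delta_theta = w * dt = 0.22 * 0.2 = 0.044 rad
= 2.521 deg
theta_new = 0 + 2.521 = 2.521 deg


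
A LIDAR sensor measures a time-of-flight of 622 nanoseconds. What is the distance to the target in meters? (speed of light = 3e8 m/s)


tof = 622 ns = 6.22e-07 s
dist = c * tof / 2
= 3e8 * 6.22e-07 / 2
= 93.3 m


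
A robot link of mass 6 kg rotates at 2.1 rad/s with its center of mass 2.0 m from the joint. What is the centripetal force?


F = m * omega^2 * r
= 6 * 2.1^2 * 2.0
= 6 * 4.41 * 2.0
= 52.92 N


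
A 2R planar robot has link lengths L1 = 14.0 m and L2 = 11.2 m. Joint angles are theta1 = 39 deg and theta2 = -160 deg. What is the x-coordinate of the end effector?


Convert angles to radians: theta1 = 0.6807, theta2 = -2.7925
x = L1*cos(theta1) + L2*cos(theta1+theta2)
x = 10.88 + -5.7684
x = 5.1116


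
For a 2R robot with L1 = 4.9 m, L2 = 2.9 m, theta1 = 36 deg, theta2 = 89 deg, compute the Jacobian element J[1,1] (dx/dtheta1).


J[1,1] = -L1*sin(t1) - L2*sin(t1+t2)
= -4.9*sin(36) - 2.9*sin(125)
= -5.2557


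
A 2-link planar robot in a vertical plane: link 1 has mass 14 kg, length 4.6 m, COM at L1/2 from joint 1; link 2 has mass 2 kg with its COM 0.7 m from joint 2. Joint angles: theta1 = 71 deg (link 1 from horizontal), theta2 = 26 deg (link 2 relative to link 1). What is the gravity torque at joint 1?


Horizontal distance from joint 1 to link-1 COM:
  x_c1 = (L1/2)*cos(t1) = 2.3 * 0.3256 = 0.7488 m
Horizontal distance from joint 1 to link-2 COM:
  x_c2 = L1*cos(t1) + Lc2*cos(t1+t2)
       = 4.6*0.3256 + 0.7*-0.1219 = 1.4123 m
tau1 = m1*g*x_c1 + m2*g*x_c2
     = 14*9.81*0.7488 + 2*9.81*1.4123
     = 102.8411 + 27.7094
     = 130.5505 Nm


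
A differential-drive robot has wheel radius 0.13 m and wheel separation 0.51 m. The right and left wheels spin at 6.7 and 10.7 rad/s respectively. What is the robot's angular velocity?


vR = r*wR = 0.13*6.7 = 0.871 m/s
vL = r*wL = 0.13*10.7 = 1.391 m/s
v = (vR+vL)/2 = 1.131 m/s
omega = (vR-vL)/L = -1.0196 rad/s
angular velocity = -1.0196 rad/s


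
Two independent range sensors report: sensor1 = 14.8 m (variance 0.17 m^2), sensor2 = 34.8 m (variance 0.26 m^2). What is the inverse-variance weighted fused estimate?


w1 = (1/var1) / (1/var1 + 1/var2)
   = 5.8824 / (5.8824 + 3.8462) = 0.6047
w2 = 1 - w1 = 0.3953
fused = w1*s1 + w2*s2 = 8.9488 + 13.7581
= 22.707 m


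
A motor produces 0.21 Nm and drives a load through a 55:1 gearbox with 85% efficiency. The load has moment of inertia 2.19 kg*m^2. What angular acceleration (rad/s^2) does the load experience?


tau_out = tau_motor * N * eta
= 0.21 * 55 * 0.85 = 9.8175 Nm
alpha = tau_out / I = 9.8175 / 2.19
= 4.4829 rad/s^2


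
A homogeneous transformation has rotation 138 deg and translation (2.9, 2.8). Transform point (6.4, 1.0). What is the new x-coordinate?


x' = cos(theta)*px - sin(theta)*py + tx
= -0.7431*6.4 - 0.6691*1.0 + 2.9
= -2.5253


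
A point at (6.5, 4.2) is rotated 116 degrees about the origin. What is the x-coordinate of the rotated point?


x' = x*cos(theta) - y*sin(theta)
cos(116 deg) = -0.4384, sin(116 deg) = 0.8988
x' = 6.5 * -0.4384 - 4.2 * 0.8988
= -2.8494 - 3.7749
= -6.6243


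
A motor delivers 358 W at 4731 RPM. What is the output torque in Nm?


omega = 4731 * 2*pi/60 = 495.4292 rad/s
tau = P / omega = 358 / 495.4292
= 0.7226 Nm


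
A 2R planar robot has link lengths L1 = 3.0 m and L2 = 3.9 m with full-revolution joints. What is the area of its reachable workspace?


r_max = L1 + L2 = 6.9 m
r_min = |L1 - L2| = 0.9 m
Area = pi*(r_max^2 - r_min^2)
= pi*(47.61 - 0.81)
= pi * 46.8
= 147.0265 m^2


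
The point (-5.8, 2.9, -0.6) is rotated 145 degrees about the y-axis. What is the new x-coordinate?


Rotation about y-axis: x' = x*cos(theta) + z*sin(theta)
= -5.8 * -0.8192 + -0.6 * 0.5736
= 4.4069


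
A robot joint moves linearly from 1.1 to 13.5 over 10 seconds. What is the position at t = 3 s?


s = t/T = 3/10 = 0.3
p(t) = p0 + (pf-p0)*s
= 1.1 + (13.5 - 1.1) * 0.3
= 4.82


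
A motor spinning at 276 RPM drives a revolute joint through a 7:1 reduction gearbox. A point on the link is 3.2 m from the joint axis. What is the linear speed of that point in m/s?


omega_motor = 276 * 2*pi/60 = 28.9027 rad/s
omega_joint = omega_motor / 7 = 4.129 rad/s
v = omega_joint * r = 4.129 * 3.2
= 13.2126 m/s


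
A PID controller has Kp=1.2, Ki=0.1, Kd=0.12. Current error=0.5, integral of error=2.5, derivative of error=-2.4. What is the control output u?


u = Kp*e + Ki*int(e) + Kd*de/dt
= 1.2*0.5 + 0.1*2.5 + 0.12*(-2.4)
= 0.6 + 0.25 + -0.288
= 0.562


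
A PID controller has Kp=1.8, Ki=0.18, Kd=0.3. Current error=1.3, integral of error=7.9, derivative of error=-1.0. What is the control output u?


u = Kp*e + Ki*int(e) + Kd*de/dt
= 1.8*1.3 + 0.18*7.9 + 0.3*(-1.0)
= 2.34 + 1.422 + -0.3
= 3.462


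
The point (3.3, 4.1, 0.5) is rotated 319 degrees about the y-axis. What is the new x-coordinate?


Rotation about y-axis: x' = x*cos(theta) + z*sin(theta)
= 3.3 * 0.7547 + 0.5 * -0.6561
= 2.1625


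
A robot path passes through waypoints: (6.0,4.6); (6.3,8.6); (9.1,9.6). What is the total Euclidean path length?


Segment lengths:
  seg1 = sqrt((0.3)^2 + (4.0)^2) = 4.0112
  seg2 = sqrt((2.8)^2 + (1.0)^2) = 2.9732
Total = 6.9844


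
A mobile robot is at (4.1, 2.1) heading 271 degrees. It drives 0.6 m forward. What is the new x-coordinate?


x_new = x0 + d*cos(theta)
= 4.1 + 0.6*cos(271)
= 4.1 + 0.0105
= 4.1105


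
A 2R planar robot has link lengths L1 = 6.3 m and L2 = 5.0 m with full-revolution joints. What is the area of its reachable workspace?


r_max = L1 + L2 = 11.3 m
r_min = |L1 - L2| = 1.3 m
Area = pi*(r_max^2 - r_min^2)
= pi*(127.69 - 1.69)
= pi * 126.0
= 395.8407 m^2


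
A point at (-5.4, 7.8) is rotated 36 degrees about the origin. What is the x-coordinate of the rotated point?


x' = x*cos(theta) - y*sin(theta)
cos(36 deg) = 0.809, sin(36 deg) = 0.5878
x' = -5.4 * 0.809 - 7.8 * 0.5878
= -4.3687 - 4.5847
= -8.9534


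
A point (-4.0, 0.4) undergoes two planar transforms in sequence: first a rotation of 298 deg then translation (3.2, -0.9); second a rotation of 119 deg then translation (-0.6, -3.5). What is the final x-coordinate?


After transform 1:
x1 = cos(298)*-4.0 - sin(298)*0.4 + 3.2 = 1.6753
y1 = sin(298)*-4.0 + cos(298)*0.4 + -0.9 = 2.8196
After transform 2:
x2 = cos(119)*1.6753 - sin(119)*2.8196 + -0.6
= -3.8783


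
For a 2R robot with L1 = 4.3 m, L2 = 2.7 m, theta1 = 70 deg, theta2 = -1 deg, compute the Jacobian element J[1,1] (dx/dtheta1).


J[1,1] = -L1*sin(t1) - L2*sin(t1+t2)
= -4.3*sin(70) - 2.7*sin(69)
= -6.5613


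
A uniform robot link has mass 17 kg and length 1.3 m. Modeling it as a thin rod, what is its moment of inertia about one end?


I = (1/3) * m * L^2
= (1/3) * 17 * 1.3^2
= 0.333333 * 17 * 1.69
= 9.5767 kg*m^2


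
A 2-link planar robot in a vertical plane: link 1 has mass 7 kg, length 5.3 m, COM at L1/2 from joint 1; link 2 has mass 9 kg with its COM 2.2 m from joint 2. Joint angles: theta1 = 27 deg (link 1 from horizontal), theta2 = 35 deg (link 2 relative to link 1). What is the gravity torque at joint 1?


Horizontal distance from joint 1 to link-1 COM:
  x_c1 = (L1/2)*cos(t1) = 2.65 * 0.891 = 2.3612 m
Horizontal distance from joint 1 to link-2 COM:
  x_c2 = L1*cos(t1) + Lc2*cos(t1+t2)
       = 5.3*0.891 + 2.2*0.4695 = 5.7552 m
tau1 = m1*g*x_c1 + m2*g*x_c2
     = 7*9.81*2.3612 + 9*9.81*5.7552
     = 162.1414 + 508.1241
     = 670.2655 Nm


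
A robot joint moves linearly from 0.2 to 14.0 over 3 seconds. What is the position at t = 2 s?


s = t/T = 2/3 = 0.6667
p(t) = p0 + (pf-p0)*s
= 0.2 + (14.0 - 0.2) * 0.6667
= 9.4


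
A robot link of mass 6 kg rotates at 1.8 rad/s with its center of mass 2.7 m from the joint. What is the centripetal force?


F = m * omega^2 * r
= 6 * 1.8^2 * 2.7
= 6 * 3.24 * 2.7
= 52.488 N


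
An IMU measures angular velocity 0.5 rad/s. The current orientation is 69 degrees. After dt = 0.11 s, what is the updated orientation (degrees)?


delta_theta = w * dt = 0.5 * 0.11 = 0.055 rad
= 3.1513 deg
theta_new = 69 + 3.1513 = 72.1513 deg


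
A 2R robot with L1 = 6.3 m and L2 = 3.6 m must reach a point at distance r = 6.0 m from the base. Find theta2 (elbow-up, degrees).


cos(theta2) = (r^2 - L1^2 - L2^2) / (2*L1*L2)
cos(theta2) = (36.0 - 39.69 - 12.96) / 45.36
cos(theta2) = -0.367063
theta2 = 111.5346 degrees


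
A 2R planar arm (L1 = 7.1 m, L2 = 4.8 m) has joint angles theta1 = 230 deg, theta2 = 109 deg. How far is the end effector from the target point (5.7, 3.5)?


End effector via forward kinematics:
x = L1*cos(t1) + L2*cos(t1+t2) = -0.0826
y = L1*sin(t1) + L2*sin(t1+t2) = -7.1591
Distance to target:
d = sqrt((5.7 - -0.0826)^2 + (3.5 - -7.1591)^2)
= sqrt(33.4385 + 113.616)
= 12.1266 m


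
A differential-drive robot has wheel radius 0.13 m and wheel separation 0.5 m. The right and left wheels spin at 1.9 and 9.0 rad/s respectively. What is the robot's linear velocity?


vR = r*wR = 0.13*1.9 = 0.247 m/s
vL = r*wL = 0.13*9.0 = 1.17 m/s
v = (vR+vL)/2 = 0.7085 m/s
omega = (vR-vL)/L = -1.846 rad/s
linear velocity = 0.7085 m/s


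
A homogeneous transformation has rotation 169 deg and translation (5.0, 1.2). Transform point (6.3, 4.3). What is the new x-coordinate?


x' = cos(theta)*px - sin(theta)*py + tx
= -0.9816*6.3 - 0.1908*4.3 + 5.0
= -2.0047


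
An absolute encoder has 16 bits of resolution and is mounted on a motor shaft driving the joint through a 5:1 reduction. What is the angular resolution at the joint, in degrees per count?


counts = 2^16 = 65536
effective counts at joint = 65536 * 5 = 327680
resolution = 360 / 327680
= 0.0011 deg/count


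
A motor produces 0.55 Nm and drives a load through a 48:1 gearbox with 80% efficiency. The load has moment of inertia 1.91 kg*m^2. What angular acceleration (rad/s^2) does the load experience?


tau_out = tau_motor * N * eta
= 0.55 * 48 * 0.8 = 21.12 Nm
alpha = tau_out / I = 21.12 / 1.91
= 11.0576 rad/s^2


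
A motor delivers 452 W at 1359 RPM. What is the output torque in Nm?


omega = 1359 * 2*pi/60 = 142.3141 rad/s
tau = P / omega = 452 / 142.3141
= 3.1761 Nm


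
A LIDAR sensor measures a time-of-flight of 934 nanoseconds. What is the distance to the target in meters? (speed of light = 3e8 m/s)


tof = 934 ns = 9.34e-07 s
dist = c * tof / 2
= 3e8 * 9.34e-07 / 2
= 140.1 m


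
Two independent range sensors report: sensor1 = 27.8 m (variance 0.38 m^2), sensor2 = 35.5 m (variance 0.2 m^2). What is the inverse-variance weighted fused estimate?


w1 = (1/var1) / (1/var1 + 1/var2)
   = 2.6316 / (2.6316 + 5.0) = 0.3448
w2 = 1 - w1 = 0.6552
fused = w1*s1 + w2*s2 = 9.5862 + 23.2586
= 32.8448 m


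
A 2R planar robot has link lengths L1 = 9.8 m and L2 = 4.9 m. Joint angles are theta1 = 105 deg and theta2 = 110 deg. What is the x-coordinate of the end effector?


Convert angles to radians: theta1 = 1.8326, theta2 = 1.9199
x = L1*cos(theta1) + L2*cos(theta1+theta2)
x = -2.5364 + -4.0138
x = -6.5503


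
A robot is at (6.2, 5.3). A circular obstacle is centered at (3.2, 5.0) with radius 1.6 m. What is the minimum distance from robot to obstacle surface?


center_dist = sqrt((6.2-3.2)^2 + (5.3-5.0)^2)
= sqrt(9.0 + 0.09)
= 3.015
min_dist = center_dist - radius = 3.015 - 1.6 = 1.415 m


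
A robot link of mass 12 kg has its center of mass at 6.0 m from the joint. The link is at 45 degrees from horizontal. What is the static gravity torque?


tau = m*g*L*cos(angle)
= 12 * 9.81 * 6.0 * cos(45 deg)
= 12 * 9.81 * 6.0 * 0.7071
= 499.4437 Nm


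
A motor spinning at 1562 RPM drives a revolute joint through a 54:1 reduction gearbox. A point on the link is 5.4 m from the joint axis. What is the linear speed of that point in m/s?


omega_motor = 1562 * 2*pi/60 = 163.5723 rad/s
omega_joint = omega_motor / 54 = 3.0291 rad/s
v = omega_joint * r = 3.0291 * 5.4
= 16.3572 m/s


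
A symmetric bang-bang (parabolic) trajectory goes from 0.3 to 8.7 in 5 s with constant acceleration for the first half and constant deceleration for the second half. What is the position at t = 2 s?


Symmetric rest-to-rest: each phase covers (pf-p0)/2 in time T/2. 0.5*a*(T/2)^2 = (pf-p0)/2 => a = 4*(pf-p0)/T^2
a = 4*(8.7-0.3)/5^2 = 1.344
t = 2 is in the acceleration phase (t <= T/2).
p = p0 + 0.5*a*t^2 = 0.3 + 0.5*1.344*2^2
= 2.988


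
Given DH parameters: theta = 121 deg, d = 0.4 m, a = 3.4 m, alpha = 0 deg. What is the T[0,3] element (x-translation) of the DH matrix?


T[0,3] = a * cos(theta)
= 3.4 * cos(121 deg)
= 3.4 * -0.515
= -1.7511


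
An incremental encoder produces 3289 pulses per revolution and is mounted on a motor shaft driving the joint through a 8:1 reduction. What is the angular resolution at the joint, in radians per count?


counts per rev = 3289
effective counts at joint = 3289 * 8 = 26312
resolution = 2*pi / 26312
= 2.3880e-04 rad/count


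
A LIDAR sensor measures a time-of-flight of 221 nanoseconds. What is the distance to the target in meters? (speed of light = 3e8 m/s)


tof = 221 ns = 2.21e-07 s
dist = c * tof / 2
= 3e8 * 2.21e-07 / 2
= 33.15 m


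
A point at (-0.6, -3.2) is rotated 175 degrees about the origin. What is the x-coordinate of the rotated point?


x' = x*cos(theta) - y*sin(theta)
cos(175 deg) = -0.9962, sin(175 deg) = 0.0872
x' = -0.6 * -0.9962 - -3.2 * 0.0872
= 0.5977 - -0.2789
= 0.8766


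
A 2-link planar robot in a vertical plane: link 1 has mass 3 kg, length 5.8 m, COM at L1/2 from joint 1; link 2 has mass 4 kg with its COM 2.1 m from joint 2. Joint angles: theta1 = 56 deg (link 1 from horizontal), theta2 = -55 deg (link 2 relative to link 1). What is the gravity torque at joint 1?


Horizontal distance from joint 1 to link-1 COM:
  x_c1 = (L1/2)*cos(t1) = 2.9 * 0.5592 = 1.6217 m
Horizontal distance from joint 1 to link-2 COM:
  x_c2 = L1*cos(t1) + Lc2*cos(t1+t2)
       = 5.8*0.5592 + 2.1*0.9998 = 5.343 m
tau1 = m1*g*x_c1 + m2*g*x_c2
     = 3*9.81*1.6217 + 4*9.81*5.343
     = 47.7254 + 209.6593
     = 257.3847 Nm


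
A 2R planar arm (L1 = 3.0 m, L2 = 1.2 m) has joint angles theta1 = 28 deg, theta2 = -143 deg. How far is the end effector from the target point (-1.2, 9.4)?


End effector via forward kinematics:
x = L1*cos(t1) + L2*cos(t1+t2) = 2.1417
y = L1*sin(t1) + L2*sin(t1+t2) = 0.3208
Distance to target:
d = sqrt((-1.2 - 2.1417)^2 + (9.4 - 0.3208)^2)
= sqrt(11.167 + 82.431)
= 9.6746 m


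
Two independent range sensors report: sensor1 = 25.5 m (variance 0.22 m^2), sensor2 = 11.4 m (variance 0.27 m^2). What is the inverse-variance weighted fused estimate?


w1 = (1/var1) / (1/var1 + 1/var2)
   = 4.5455 / (4.5455 + 3.7037) = 0.551
w2 = 1 - w1 = 0.449
fused = w1*s1 + w2*s2 = 14.051 + 5.1184
= 19.1694 m


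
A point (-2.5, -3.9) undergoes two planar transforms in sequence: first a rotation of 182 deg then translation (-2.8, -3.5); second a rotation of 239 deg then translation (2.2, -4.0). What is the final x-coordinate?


After transform 1:
x1 = cos(182)*-2.5 - sin(182)*-3.9 + -2.8 = -0.4376
y1 = sin(182)*-2.5 + cos(182)*-3.9 + -3.5 = 0.4849
After transform 2:
x2 = cos(239)*-0.4376 - sin(239)*0.4849 + 2.2
= 2.841


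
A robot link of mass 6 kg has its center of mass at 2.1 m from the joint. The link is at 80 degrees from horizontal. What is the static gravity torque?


tau = m*g*L*cos(angle)
= 6 * 9.81 * 2.1 * cos(80 deg)
= 6 * 9.81 * 2.1 * 0.1736
= 21.464 Nm


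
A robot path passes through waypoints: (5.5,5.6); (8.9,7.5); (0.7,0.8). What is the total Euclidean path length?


Segment lengths:
  seg1 = sqrt((3.4)^2 + (1.9)^2) = 3.8949
  seg2 = sqrt((-8.2)^2 + (-6.7)^2) = 10.5891
Total = 14.484


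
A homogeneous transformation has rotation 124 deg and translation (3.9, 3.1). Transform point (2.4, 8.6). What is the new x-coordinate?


x' = cos(theta)*px - sin(theta)*py + tx
= -0.5592*2.4 - 0.829*8.6 + 3.9
= -4.5718


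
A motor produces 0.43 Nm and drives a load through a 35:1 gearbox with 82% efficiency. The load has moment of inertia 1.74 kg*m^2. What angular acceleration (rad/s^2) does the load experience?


tau_out = tau_motor * N * eta
= 0.43 * 35 * 0.82 = 12.341 Nm
alpha = tau_out / I = 12.341 / 1.74
= 7.0925 rad/s^2


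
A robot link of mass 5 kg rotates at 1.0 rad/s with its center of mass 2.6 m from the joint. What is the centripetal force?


F = m * omega^2 * r
= 5 * 1.0^2 * 2.6
= 5 * 1.0 * 2.6
= 13.0 N


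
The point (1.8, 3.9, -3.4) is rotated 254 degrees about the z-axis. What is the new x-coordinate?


Rotation about z-axis: x' = x*cos(theta) - y*sin(theta)
= 1.8 * -0.2756 - 3.9 * -0.9613
= 3.2528


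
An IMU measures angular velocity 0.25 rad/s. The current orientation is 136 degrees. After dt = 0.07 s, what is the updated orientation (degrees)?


delta_theta = w * dt = 0.25 * 0.07 = 0.0175 rad
= 1.0027 deg
theta_new = 136 + 1.0027 = 137.0027 deg


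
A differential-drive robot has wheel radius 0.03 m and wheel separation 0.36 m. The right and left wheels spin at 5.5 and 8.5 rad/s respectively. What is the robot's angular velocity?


vR = r*wR = 0.03*5.5 = 0.165 m/s
vL = r*wL = 0.03*8.5 = 0.255 m/s
v = (vR+vL)/2 = 0.21 m/s
omega = (vR-vL)/L = -0.25 rad/s
angular velocity = -0.25 rad/s


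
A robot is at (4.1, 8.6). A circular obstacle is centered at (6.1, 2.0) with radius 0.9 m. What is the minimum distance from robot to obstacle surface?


center_dist = sqrt((4.1-6.1)^2 + (8.6-2.0)^2)
= sqrt(4.0 + 43.56)
= 6.8964
min_dist = center_dist - radius = 6.8964 - 0.9 = 5.9964 m


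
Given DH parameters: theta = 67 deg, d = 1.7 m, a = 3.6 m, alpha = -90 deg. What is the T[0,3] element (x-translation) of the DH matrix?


T[0,3] = a * cos(theta)
= 3.6 * cos(67 deg)
= 3.6 * 0.3907
= 1.4066


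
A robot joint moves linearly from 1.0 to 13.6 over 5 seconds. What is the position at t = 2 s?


s = t/T = 2/5 = 0.4
p(t) = p0 + (pf-p0)*s
= 1.0 + (13.6 - 1.0) * 0.4
= 6.04


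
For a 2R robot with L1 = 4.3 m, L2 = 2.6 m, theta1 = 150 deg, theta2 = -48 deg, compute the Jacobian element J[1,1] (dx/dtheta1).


J[1,1] = -L1*sin(t1) - L2*sin(t1+t2)
= -4.3*sin(150) - 2.6*sin(102)
= -4.6932


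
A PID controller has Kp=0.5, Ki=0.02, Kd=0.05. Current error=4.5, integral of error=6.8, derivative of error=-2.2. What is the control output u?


u = Kp*e + Ki*int(e) + Kd*de/dt
= 0.5*4.5 + 0.02*6.8 + 0.05*(-2.2)
= 2.25 + 0.136 + -0.11
= 2.276


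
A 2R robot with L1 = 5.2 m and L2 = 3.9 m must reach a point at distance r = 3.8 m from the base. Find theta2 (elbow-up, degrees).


cos(theta2) = (r^2 - L1^2 - L2^2) / (2*L1*L2)
cos(theta2) = (14.44 - 27.04 - 15.21) / 40.56
cos(theta2) = -0.685651
theta2 = 133.2868 degrees


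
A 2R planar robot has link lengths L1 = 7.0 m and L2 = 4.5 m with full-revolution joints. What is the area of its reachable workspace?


r_max = L1 + L2 = 11.5 m
r_min = |L1 - L2| = 2.5 m
Area = pi*(r_max^2 - r_min^2)
= pi*(132.25 - 6.25)
= pi * 126.0
= 395.8407 m^2


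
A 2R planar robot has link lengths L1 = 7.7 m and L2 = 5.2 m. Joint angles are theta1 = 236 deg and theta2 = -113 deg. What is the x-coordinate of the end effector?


Convert angles to radians: theta1 = 4.119, theta2 = -1.9722
x = L1*cos(theta1) + L2*cos(theta1+theta2)
x = -4.3058 + -2.8321
x = -7.1379


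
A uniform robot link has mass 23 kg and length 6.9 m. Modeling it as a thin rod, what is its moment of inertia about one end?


I = (1/3) * m * L^2
= (1/3) * 23 * 6.9^2
= 0.333333 * 23 * 47.61
= 365.01 kg*m^2


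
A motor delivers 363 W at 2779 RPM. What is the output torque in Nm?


omega = 2779 * 2*pi/60 = 291.0162 rad/s
tau = P / omega = 363 / 291.0162
= 1.2474 Nm


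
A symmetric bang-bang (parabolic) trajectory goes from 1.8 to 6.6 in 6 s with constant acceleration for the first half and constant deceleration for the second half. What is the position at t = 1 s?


Symmetric rest-to-rest: each phase covers (pf-p0)/2 in time T/2. 0.5*a*(T/2)^2 = (pf-p0)/2 => a = 4*(pf-p0)/T^2
a = 4*(6.6-1.8)/6^2 = 0.5333
t = 1 is in the acceleration phase (t <= T/2).
p = p0 + 0.5*a*t^2 = 1.8 + 0.5*0.5333*1^2
= 2.0667
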